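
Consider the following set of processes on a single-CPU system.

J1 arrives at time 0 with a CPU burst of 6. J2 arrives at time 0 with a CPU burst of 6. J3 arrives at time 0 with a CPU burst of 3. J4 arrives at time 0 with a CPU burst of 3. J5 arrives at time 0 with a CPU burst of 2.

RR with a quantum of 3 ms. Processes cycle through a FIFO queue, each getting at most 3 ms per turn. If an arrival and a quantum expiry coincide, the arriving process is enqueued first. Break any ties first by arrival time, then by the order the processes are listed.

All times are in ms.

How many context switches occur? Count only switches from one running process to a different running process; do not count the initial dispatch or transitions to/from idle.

Schedule: | J1 0-3 | J2 3-6 | J3 6-9 | J4 9-12 | J5 12-14 | J1 14-17 | J2 17-20 |
Completion: J1=17  J2=20  J3=9  J4=12  J5=14
Turnaround (C−A): J1=17  J2=20  J3=9  J4=12  J5=14

6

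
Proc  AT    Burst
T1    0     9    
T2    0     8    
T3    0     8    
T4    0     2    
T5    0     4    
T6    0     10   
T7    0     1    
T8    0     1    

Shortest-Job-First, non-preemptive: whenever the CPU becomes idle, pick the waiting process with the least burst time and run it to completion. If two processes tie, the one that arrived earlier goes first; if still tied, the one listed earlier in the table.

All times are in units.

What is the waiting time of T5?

Schedule: | T7 0-1 | T8 1-2 | T4 2-4 | T5 4-8 | T2 8-16 | T3 16-24 | T1 24-33 | T6 33-43 |
Completion: T1=33  T2=16  T3=24  T4=4  T5=8  T6=43  T7=1  T8=2
Waiting(T5) = turnaround − burst = 8 − 4 = 4

4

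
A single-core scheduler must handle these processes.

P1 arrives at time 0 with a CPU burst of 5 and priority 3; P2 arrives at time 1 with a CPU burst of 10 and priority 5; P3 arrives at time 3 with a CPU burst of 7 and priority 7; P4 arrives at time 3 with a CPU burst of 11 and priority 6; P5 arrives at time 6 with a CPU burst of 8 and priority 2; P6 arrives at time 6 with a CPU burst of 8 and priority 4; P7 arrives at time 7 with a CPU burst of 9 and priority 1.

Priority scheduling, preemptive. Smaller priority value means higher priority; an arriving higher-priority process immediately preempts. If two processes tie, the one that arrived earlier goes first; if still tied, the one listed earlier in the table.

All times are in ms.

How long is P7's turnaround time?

9

Timeline: | P1 0-5 | P2 5-6 | P5 6-7 | P7 7-16 | P5 16-23 | P6 23-31 | P2 31-40 | P4 40-51 | P3 51-58 |
Completion: P1=5  P2=40  P3=58  P4=51  P5=23  P6=31  P7=16
Turnaround(P7) = completion − arrival = 16 − 7 = 9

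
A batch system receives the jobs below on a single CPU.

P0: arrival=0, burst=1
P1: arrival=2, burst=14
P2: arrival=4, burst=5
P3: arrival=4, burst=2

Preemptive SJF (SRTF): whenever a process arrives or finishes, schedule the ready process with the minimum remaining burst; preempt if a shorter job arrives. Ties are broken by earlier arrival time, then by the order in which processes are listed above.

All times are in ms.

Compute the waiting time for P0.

0

Timeline: | P0 0-1 | idle 1-2 | P1 2-4 | P3 4-6 | P2 6-11 | P1 11-23 |
Completion: P0=1  P1=23  P2=11  P3=6
Waiting(P0) = turnaround − burst = 1 − 1 = 0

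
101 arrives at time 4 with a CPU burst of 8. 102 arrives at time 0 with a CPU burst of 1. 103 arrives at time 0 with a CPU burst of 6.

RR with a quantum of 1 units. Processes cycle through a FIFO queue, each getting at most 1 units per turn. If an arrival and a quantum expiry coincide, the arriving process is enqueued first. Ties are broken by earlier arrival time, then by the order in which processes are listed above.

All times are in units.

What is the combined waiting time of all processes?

7

Timeline: | 102 0-1 | 103 1-4 | 101 4-5 | 103 5-6 | 101 6-7 | 103 7-8 | 101 8-9 | 103 9-10 | 101 10-15 |
Completion: 101=15  102=1  103=10
Waiting = turnaround − burst: 101=3, 102=0, 103=4
Total waiting = 3 + 0 + 4 = 7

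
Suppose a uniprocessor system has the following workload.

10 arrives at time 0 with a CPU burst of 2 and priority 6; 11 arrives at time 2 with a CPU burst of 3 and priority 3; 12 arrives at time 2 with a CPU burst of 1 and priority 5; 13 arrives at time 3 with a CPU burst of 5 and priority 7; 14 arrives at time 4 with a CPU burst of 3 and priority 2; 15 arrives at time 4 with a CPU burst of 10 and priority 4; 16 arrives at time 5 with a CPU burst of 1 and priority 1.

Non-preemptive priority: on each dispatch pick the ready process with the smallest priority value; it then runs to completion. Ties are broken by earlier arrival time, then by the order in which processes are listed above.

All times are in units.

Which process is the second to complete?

Gantt: | 10 0-2 | 11 2-5 | 16 5-6 | 14 6-9 | 15 9-19 | 12 19-20 | 13 20-25 |
Completion: 10=2  11=5  12=20  13=25  14=9  15=19  16=6
Finish order: 10 → 11 → 16 → 14 → 15 → 12 → 13

11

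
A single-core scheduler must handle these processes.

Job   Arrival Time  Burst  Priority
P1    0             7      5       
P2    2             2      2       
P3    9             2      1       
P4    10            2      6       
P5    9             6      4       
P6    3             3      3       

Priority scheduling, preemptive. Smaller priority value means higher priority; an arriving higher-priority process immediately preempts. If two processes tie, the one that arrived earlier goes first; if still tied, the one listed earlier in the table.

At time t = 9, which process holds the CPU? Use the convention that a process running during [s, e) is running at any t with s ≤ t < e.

P3

Schedule: | P1 0-2 | P2 2-4 | P6 4-7 | P1 7-9 | P3 9-11 | P5 11-17 | P1 17-20 | P4 20-22 |
Completion: P1=20  P2=4  P3=11  P4=22  P5=17  P6=7
Turnaround (C−A): P1=20  P2=2  P3=2  P4=12  P5=8  P6=4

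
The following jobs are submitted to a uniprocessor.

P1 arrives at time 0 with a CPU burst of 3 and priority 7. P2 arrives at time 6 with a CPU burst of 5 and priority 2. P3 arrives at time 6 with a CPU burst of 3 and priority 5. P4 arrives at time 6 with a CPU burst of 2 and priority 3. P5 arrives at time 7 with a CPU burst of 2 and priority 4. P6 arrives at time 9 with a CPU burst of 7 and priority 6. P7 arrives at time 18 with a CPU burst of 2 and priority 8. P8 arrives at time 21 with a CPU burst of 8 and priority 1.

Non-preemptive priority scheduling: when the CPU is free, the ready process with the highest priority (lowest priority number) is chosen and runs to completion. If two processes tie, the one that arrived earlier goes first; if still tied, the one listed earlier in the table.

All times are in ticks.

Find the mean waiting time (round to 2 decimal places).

Schedule: | P1 0-3 | idle 3-6 | P2 6-11 | P4 11-13 | P5 13-15 | P3 15-18 | P6 18-25 | P8 25-33 | P7 33-35 |
Completion: P1=3  P2=11  P3=18  P4=13  P5=15  P6=25  P7=35  P8=33
Turnaround (C−A): P1=3  P2=5  P3=12  P4=7  P5=8  P6=16  P7=17  P8=12
Waiting times: P1=0, P2=0, P3=9, P4=5, P5=6, P6=9, P7=15, P8=4
Average waiting = (0+0+9+5+6+9+15+4) / 8 = 48/8 = 6.00

6.00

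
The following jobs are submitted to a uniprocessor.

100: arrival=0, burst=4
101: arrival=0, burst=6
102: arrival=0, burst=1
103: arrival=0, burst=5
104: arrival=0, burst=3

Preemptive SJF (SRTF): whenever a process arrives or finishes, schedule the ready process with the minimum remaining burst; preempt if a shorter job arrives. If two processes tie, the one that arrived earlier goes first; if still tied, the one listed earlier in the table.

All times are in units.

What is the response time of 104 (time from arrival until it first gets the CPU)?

Gantt: | 102 0-1 | 104 1-4 | 100 4-8 | 103 8-13 | 101 13-19 |
Completion: 100=8  101=19  102=1  103=13  104=4
Response(104) = first start − arrival = 1 − 0 = 1

1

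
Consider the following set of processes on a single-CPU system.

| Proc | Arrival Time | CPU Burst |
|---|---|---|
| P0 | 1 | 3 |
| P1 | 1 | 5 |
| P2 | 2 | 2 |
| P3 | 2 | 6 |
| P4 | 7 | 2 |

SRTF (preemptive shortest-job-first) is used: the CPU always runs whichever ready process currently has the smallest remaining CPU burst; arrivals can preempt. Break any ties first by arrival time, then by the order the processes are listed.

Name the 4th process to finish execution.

P1

Timeline: | idle 0-1 | P0 1-4 | P2 4-6 | P1 6-7 | P4 7-9 | P1 9-13 | P3 13-19 |
Completion: P0=4  P1=13  P2=6  P3=19  P4=9
Turnaround (C−A): P0=3  P1=12  P2=4  P3=17  P4=2
Finish order: P0 → P2 → P4 → P1 → P3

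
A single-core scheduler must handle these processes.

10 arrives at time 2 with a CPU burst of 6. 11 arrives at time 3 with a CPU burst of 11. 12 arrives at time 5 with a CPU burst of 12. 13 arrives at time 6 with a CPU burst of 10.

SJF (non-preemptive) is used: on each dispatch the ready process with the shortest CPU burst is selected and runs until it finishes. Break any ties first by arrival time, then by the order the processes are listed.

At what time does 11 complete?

29

Schedule: | idle 0-2 | 10 2-8 | 13 8-18 | 11 18-29 | 12 29-41 |
Completion: 10=8  11=29  12=41  13=18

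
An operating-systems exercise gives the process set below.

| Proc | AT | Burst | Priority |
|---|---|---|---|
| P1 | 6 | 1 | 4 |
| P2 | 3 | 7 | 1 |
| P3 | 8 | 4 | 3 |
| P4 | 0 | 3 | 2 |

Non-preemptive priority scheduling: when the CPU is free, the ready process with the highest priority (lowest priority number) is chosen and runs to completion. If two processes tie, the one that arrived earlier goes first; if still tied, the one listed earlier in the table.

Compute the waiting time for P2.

0

Schedule: | P4 0-3 | P2 3-10 | P3 10-14 | P1 14-15 |
Completion: P1=15  P2=10  P3=14  P4=3
Waiting(P2) = turnaround − burst = 7 − 7 = 0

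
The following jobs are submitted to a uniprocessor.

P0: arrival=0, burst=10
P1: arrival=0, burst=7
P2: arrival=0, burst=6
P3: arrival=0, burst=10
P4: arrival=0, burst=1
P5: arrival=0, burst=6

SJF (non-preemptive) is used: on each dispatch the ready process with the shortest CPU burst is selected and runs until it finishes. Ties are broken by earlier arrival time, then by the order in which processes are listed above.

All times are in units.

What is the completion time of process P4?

Schedule: | P4 0-1 | P2 1-7 | P5 7-13 | P1 13-20 | P0 20-30 | P3 30-40 |
Completion: P0=30  P1=20  P2=7  P3=40  P4=1  P5=13

1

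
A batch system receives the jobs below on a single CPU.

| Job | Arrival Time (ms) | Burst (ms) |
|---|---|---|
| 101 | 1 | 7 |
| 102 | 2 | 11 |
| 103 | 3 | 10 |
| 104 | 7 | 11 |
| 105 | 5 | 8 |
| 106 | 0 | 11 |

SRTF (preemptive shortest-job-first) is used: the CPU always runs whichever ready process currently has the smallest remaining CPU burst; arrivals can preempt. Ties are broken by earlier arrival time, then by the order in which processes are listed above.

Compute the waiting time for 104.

40

Timeline: | 106 0-1 | 101 1-8 | 105 8-16 | 106 16-26 | 103 26-36 | 102 36-47 | 104 47-58 |
Completion: 101=8  102=47  103=36  104=58  105=16  106=26
Waiting(104) = turnaround − burst = 51 − 11 = 40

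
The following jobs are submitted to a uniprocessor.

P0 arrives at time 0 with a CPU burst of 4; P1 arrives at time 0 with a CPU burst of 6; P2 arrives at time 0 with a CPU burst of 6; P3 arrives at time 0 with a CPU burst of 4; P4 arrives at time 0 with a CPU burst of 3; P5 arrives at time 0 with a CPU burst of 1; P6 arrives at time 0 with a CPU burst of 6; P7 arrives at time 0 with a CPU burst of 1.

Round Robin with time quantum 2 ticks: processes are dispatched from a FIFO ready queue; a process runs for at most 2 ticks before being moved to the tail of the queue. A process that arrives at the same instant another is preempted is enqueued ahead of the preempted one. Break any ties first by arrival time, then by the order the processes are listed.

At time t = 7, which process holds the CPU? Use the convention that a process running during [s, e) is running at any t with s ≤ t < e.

Gantt: | P0 0-2 | P1 2-4 | P2 4-6 | P3 6-8 | P4 8-10 | P5 10-11 | P6 11-13 | P7 13-14 | P0 14-16 | P1 16-18 | P2 18-20 | P3 20-22 | P4 22-23 | P6 23-25 | P1 25-27 | P2 27-29 | P6 29-31 |
Completion: P0=16  P1=27  P2=29  P3=22  P4=23  P5=11  P6=31  P7=14
Turnaround (C−A): P0=16  P1=27  P2=29  P3=22  P4=23  P5=11  P6=31  P7=14

P3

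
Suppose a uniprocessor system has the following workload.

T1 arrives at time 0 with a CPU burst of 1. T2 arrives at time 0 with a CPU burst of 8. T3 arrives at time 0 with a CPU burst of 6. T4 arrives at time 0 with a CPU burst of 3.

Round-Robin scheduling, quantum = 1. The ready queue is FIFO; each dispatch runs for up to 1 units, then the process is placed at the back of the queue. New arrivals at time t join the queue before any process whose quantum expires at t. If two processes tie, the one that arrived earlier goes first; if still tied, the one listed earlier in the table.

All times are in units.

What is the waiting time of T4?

7

Gantt: | T1 0-1 | T2 1-2 | T3 2-3 | T4 3-4 | T2 4-5 | T3 5-6 | T4 6-7 | T2 7-8 | T3 8-9 | T4 9-10 | T2 10-11 | T3 11-12 | T2 12-13 | T3 13-14 | T2 14-15 | T3 15-16 | T2 16-18 |
Completion: T1=1  T2=18  T3=16  T4=10
Waiting(T4) = turnaround − burst = 10 − 3 = 7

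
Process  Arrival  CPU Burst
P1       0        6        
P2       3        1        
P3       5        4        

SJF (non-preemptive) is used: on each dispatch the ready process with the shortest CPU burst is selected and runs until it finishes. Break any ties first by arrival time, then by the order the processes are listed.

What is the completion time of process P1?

6

Schedule: | P1 0-6 | P2 6-7 | P3 7-11 |
Completion: P1=6  P2=7  P3=11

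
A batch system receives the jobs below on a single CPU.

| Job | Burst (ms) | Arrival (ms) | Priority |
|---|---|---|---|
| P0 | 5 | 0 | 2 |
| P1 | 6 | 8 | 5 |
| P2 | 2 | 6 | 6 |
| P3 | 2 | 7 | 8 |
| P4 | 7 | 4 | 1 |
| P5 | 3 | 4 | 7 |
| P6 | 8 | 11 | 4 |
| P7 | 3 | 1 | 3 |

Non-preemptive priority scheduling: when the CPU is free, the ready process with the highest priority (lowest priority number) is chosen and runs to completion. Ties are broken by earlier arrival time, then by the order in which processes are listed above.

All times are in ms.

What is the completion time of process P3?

36

Schedule: | P0 0-5 | P4 5-12 | P7 12-15 | P6 15-23 | P1 23-29 | P2 29-31 | P5 31-34 | P3 34-36 |
Completion: P0=5  P1=29  P2=31  P3=36  P4=12  P5=34  P6=23  P7=15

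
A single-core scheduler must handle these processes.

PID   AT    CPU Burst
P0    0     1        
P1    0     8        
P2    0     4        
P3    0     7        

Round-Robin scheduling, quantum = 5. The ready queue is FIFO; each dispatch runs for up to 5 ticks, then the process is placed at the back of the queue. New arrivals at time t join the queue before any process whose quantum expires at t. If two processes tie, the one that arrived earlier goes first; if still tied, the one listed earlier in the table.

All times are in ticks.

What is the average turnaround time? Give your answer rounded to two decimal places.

Schedule: | P0 0-1 | P1 1-6 | P2 6-10 | P3 10-15 | P1 15-18 | P3 18-20 |
Completion: P0=1  P1=18  P2=10  P3=20
Turnaround (C−A): P0=1  P1=18  P2=10  P3=20
Turnaround times: P0=1, P1=18, P2=10, P3=20
Average turnaround = (1+18+10+20) / 4 = 49/4 = 12.25

12.25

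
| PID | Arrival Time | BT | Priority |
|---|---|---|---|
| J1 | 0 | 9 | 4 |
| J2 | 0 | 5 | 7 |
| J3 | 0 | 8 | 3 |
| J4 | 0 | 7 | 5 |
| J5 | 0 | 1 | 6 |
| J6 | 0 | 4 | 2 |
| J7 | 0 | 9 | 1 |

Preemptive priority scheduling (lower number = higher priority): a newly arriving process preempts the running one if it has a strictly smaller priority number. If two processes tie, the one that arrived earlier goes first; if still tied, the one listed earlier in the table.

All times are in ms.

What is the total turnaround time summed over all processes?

191

Gantt: | J7 0-9 | J6 9-13 | J3 13-21 | J1 21-30 | J4 30-37 | J5 37-38 | J2 38-43 |
Completion: J1=30  J2=43  J3=21  J4=37  J5=38  J6=13  J7=9
Turnaround = completion − arrival: J1=30, J2=43, J3=21, J4=37, J5=38, J6=13, J7=9
Total turnaround = 30 + 43 + 21 + 37 + 38 + 13 + 9 = 191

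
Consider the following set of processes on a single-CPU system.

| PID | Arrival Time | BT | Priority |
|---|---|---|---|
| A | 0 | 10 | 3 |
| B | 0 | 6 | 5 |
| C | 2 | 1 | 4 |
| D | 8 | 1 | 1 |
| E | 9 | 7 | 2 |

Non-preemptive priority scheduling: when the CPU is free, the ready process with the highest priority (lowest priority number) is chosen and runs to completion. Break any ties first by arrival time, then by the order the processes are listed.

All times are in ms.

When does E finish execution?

Timeline: | A 0-10 | D 10-11 | E 11-18 | C 18-19 | B 19-25 |
Completion: A=10  B=25  C=19  D=11  E=18
Turnaround (C−A): A=10  B=25  C=17  D=3  E=9

18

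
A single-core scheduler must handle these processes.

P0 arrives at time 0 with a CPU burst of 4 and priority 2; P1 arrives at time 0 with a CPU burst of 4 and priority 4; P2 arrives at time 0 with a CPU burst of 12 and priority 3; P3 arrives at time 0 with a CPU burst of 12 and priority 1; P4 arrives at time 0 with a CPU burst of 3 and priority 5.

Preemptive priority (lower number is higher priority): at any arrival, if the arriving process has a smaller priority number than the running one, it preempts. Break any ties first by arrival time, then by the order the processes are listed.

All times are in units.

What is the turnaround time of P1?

32

Gantt: | P3 0-12 | P0 12-16 | P2 16-28 | P1 28-32 | P4 32-35 |
Completion: P0=16  P1=32  P2=28  P3=12  P4=35
Turnaround (C−A): P0=16  P1=32  P2=28  P3=12  P4=35
Turnaround(P1) = completion − arrival = 32 − 0 = 32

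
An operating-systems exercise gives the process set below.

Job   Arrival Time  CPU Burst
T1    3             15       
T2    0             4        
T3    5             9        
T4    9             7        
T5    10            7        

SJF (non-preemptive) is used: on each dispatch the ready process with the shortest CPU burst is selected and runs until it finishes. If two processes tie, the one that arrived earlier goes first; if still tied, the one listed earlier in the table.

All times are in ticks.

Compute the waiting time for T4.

Timeline: | T2 0-4 | T1 4-19 | T4 19-26 | T5 26-33 | T3 33-42 |
Completion: T1=19  T2=4  T3=42  T4=26  T5=33
Turnaround (C−A): T1=16  T2=4  T3=37  T4=17  T5=23
Waiting(T4) = turnaround − burst = 17 − 7 = 10

10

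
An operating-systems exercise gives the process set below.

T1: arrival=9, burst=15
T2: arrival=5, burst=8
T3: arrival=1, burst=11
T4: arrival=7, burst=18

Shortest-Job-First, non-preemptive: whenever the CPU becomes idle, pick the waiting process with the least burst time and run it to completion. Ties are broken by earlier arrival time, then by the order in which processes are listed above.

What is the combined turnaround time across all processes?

Schedule: | idle 0-1 | T3 1-12 | T2 12-20 | T1 20-35 | T4 35-53 |
Completion: T1=35  T2=20  T3=12  T4=53
Turnaround = completion − arrival: T1=26, T2=15, T3=11, T4=46
Total turnaround = 26 + 15 + 11 + 46 = 98

98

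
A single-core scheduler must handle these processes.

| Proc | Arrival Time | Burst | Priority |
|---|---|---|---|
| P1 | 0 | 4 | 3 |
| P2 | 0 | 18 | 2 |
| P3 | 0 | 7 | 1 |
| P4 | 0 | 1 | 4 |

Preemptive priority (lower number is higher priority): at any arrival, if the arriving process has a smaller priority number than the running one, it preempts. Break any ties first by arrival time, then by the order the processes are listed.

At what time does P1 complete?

Gantt: | P3 0-7 | P2 7-25 | P1 25-29 | P4 29-30 |
Completion: P1=29  P2=25  P3=7  P4=30
Turnaround (C−A): P1=29  P2=25  P3=7  P4=30

29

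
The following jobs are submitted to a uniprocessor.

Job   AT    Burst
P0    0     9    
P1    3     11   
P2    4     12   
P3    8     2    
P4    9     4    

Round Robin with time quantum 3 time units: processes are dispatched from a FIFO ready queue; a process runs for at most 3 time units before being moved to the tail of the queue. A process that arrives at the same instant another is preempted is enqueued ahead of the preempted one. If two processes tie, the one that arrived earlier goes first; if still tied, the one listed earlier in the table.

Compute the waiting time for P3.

Gantt: | P0 0-3 | P1 3-6 | P0 6-9 | P2 9-12 | P1 12-15 | P3 15-17 | P4 17-20 | P0 20-23 | P2 23-26 | P1 26-29 | P4 29-30 | P2 30-33 | P1 33-35 | P2 35-38 |
Completion: P0=23  P1=35  P2=38  P3=17  P4=30
Turnaround (C−A): P0=23  P1=32  P2=34  P3=9  P4=21
Waiting(P3) = turnaround − burst = 9 − 2 = 7

7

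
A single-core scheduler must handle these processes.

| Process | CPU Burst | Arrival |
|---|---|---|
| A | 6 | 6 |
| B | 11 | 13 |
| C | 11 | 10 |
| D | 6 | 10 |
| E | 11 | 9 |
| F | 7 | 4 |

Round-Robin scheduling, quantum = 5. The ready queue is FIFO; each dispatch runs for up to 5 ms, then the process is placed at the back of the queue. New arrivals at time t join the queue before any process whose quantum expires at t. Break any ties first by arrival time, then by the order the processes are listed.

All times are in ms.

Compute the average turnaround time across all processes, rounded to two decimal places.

Timeline: | idle 0-4 | F 4-9 | A 9-14 | E 14-19 | F 19-21 | C 21-26 | D 26-31 | B 31-36 | A 36-37 | E 37-42 | C 42-47 | D 47-48 | B 48-53 | E 53-54 | C 54-55 | B 55-56 |
Completion: A=37  B=56  C=55  D=48  E=54  F=21
Turnaround times: A=31, B=43, C=45, D=38, E=45, F=17
Average turnaround = (31+43+45+38+45+17) / 6 = 219/6 = 36.50

36.50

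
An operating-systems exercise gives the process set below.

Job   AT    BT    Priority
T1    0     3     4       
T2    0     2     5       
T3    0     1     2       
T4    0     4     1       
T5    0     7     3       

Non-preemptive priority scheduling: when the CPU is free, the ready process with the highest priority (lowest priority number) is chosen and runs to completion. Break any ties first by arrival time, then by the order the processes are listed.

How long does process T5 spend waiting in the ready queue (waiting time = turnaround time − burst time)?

5

Timeline: | T4 0-4 | T3 4-5 | T5 5-12 | T1 12-15 | T2 15-17 |
Completion: T1=15  T2=17  T3=5  T4=4  T5=12
Turnaround (C−A): T1=15  T2=17  T3=5  T4=4  T5=12
Waiting(T5) = turnaround − burst = 12 − 7 = 5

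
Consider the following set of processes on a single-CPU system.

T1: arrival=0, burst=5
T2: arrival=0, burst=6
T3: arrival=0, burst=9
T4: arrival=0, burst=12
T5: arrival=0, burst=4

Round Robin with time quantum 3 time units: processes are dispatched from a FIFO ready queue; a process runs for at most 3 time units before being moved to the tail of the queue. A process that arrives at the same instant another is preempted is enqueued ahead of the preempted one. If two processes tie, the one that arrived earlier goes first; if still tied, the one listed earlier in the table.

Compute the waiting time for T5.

23

Timeline: | T1 0-3 | T2 3-6 | T3 6-9 | T4 9-12 | T5 12-15 | T1 15-17 | T2 17-20 | T3 20-23 | T4 23-26 | T5 26-27 | T3 27-30 | T4 30-36 |
Completion: T1=17  T2=20  T3=30  T4=36  T5=27
Turnaround (C−A): T1=17  T2=20  T3=30  T4=36  T5=27
Waiting(T5) = turnaround − burst = 27 − 4 = 23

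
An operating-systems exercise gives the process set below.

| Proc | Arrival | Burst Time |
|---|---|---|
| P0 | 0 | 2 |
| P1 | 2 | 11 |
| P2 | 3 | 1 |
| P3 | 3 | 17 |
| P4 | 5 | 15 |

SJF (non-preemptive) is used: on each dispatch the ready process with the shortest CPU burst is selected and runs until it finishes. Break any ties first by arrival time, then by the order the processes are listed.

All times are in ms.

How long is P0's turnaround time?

Gantt: | P0 0-2 | P1 2-13 | P2 13-14 | P4 14-29 | P3 29-46 |
Completion: P0=2  P1=13  P2=14  P3=46  P4=29
Turnaround(P0) = completion − arrival = 2 − 0 = 2

2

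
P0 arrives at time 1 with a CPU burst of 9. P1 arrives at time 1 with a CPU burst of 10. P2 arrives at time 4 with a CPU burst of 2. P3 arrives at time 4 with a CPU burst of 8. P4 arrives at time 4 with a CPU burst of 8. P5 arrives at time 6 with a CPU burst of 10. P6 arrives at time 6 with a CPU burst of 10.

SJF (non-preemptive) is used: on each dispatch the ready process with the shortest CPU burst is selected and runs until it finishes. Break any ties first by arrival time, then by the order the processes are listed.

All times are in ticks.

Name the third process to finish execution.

Gantt: | idle 0-1 | P0 1-10 | P2 10-12 | P3 12-20 | P4 20-28 | P1 28-38 | P5 38-48 | P6 48-58 |
Completion: P0=10  P1=38  P2=12  P3=20  P4=28  P5=48  P6=58
Finish order: P0 → P2 → P3 → P4 → P1 → P5 → P6

P3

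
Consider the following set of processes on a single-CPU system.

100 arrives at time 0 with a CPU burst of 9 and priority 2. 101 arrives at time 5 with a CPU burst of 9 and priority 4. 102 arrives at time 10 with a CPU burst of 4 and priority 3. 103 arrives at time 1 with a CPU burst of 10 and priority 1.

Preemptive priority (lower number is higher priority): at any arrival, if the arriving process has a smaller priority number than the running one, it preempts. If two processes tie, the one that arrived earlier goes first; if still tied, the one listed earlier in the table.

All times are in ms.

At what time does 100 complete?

19

Schedule: | 100 0-1 | 103 1-11 | 100 11-19 | 102 19-23 | 101 23-32 |
Completion: 100=19  101=32  102=23  103=11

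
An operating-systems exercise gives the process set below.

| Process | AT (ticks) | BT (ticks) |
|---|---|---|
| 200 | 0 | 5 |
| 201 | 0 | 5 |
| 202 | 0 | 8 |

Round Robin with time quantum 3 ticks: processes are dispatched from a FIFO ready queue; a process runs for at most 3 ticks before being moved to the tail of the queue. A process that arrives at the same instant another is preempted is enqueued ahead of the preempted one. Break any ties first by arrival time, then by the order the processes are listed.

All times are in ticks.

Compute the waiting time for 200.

Gantt: | 200 0-3 | 201 3-6 | 202 6-9 | 200 9-11 | 201 11-13 | 202 13-18 |
Completion: 200=11  201=13  202=18
Turnaround (C−A): 200=11  201=13  202=18
Waiting(200) = turnaround − burst = 11 − 5 = 6

6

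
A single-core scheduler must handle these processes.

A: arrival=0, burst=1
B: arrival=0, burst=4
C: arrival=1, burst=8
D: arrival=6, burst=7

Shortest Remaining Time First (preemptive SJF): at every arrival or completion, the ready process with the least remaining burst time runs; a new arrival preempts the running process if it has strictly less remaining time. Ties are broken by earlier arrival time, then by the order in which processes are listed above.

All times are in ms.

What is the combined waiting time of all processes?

12

Schedule: | A 0-1 | B 1-5 | C 5-13 | D 13-20 |
Completion: A=1  B=5  C=13  D=20
Waiting = turnaround − burst: A=0, B=1, C=4, D=7
Total waiting = 0 + 1 + 4 + 7 = 12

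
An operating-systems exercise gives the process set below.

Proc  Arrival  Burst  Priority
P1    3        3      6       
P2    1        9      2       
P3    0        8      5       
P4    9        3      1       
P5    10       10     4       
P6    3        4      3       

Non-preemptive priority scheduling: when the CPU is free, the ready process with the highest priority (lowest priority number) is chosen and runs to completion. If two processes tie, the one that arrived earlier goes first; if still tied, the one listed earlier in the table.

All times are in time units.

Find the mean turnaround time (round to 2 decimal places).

19.00

Timeline: | P3 0-8 | P2 8-17 | P4 17-20 | P6 20-24 | P5 24-34 | P1 34-37 |
Completion: P1=37  P2=17  P3=8  P4=20  P5=34  P6=24
Turnaround (C−A): P1=34  P2=16  P3=8  P4=11  P5=24  P6=21
Turnaround times: P1=34, P2=16, P3=8, P4=11, P5=24, P6=21
Average turnaround = (34+16+8+11+24+21) / 6 = 114/6 = 19.00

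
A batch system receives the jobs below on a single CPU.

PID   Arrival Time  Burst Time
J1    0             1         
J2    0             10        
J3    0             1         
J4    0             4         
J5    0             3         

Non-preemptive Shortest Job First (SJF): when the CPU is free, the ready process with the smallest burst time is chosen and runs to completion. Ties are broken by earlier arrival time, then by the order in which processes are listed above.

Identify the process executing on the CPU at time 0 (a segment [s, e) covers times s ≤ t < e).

Gantt: | J1 0-1 | J3 1-2 | J5 2-5 | J4 5-9 | J2 9-19 |
Completion: J1=1  J2=19  J3=2  J4=9  J5=5
Turnaround (C−A): J1=1  J2=19  J3=2  J4=9  J5=5

J1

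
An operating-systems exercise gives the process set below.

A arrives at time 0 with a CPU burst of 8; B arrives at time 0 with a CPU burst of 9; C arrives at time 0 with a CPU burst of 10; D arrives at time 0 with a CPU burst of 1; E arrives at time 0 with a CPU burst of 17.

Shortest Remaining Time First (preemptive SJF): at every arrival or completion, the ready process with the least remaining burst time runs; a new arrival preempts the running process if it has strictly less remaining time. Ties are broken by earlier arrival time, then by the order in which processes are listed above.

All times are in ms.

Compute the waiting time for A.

1

Timeline: | D 0-1 | A 1-9 | B 9-18 | C 18-28 | E 28-45 |
Completion: A=9  B=18  C=28  D=1  E=45
Turnaround (C−A): A=9  B=18  C=28  D=1  E=45
Waiting(A) = turnaround − burst = 9 − 8 = 1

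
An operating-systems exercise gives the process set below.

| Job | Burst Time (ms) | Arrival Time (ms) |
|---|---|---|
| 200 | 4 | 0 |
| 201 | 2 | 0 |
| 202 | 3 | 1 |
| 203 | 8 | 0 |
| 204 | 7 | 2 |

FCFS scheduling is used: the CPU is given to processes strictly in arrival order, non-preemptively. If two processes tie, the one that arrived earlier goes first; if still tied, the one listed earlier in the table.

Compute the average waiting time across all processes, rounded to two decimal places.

7.60

Timeline: | 200 0-4 | 201 4-6 | 203 6-14 | 202 14-17 | 204 17-24 |
Completion: 200=4  201=6  202=17  203=14  204=24
Turnaround (C−A): 200=4  201=6  202=16  203=14  204=22
Waiting times: 200=0, 201=4, 202=13, 203=6, 204=15
Average waiting = (0+4+13+6+15) / 5 = 38/5 = 7.60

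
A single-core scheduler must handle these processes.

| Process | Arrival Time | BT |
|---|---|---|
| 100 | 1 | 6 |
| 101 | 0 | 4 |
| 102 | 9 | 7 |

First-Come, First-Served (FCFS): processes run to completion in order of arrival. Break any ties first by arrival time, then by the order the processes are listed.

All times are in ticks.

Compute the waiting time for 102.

1

Gantt: | 101 0-4 | 100 4-10 | 102 10-17 |
Completion: 100=10  101=4  102=17
Turnaround (C−A): 100=9  101=4  102=8
Waiting(102) = turnaround − burst = 8 − 7 = 1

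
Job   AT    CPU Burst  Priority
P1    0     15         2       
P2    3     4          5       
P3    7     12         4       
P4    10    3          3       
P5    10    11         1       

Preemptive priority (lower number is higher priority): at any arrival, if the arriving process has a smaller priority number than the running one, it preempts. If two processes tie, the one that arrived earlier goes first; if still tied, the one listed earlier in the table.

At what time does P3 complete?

41

Gantt: | P1 0-10 | P5 10-21 | P1 21-26 | P4 26-29 | P3 29-41 | P2 41-45 |
Completion: P1=26  P2=45  P3=41  P4=29  P5=21
Turnaround (C−A): P1=26  P2=42  P3=34  P4=19  P5=11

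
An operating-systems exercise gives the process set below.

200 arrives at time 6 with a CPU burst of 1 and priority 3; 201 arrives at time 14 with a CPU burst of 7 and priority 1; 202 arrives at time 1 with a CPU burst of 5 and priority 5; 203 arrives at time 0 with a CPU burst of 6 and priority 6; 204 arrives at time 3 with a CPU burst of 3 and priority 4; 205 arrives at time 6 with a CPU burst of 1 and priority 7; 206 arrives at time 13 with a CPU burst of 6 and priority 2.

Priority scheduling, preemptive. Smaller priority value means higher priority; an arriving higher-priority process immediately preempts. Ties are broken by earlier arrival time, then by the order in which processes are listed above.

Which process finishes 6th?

203

Schedule: | 203 0-1 | 202 1-3 | 204 3-6 | 200 6-7 | 202 7-10 | 203 10-13 | 206 13-14 | 201 14-21 | 206 21-26 | 203 26-28 | 205 28-29 |
Completion: 200=7  201=21  202=10  203=28  204=6  205=29  206=26
Turnaround (C−A): 200=1  201=7  202=9  203=28  204=3  205=23  206=13
Finish order: 204 → 200 → 202 → 201 → 206 → 203 → 205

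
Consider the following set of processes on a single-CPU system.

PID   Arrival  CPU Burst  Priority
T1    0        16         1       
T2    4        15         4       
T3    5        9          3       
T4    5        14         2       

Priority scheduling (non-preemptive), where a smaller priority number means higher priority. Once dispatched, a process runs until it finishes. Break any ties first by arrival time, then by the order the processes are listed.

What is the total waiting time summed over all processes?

Timeline: | T1 0-16 | T4 16-30 | T3 30-39 | T2 39-54 |
Completion: T1=16  T2=54  T3=39  T4=30
Waiting = turnaround − burst: T1=0, T2=35, T3=25, T4=11
Total waiting = 0 + 35 + 25 + 11 = 71

71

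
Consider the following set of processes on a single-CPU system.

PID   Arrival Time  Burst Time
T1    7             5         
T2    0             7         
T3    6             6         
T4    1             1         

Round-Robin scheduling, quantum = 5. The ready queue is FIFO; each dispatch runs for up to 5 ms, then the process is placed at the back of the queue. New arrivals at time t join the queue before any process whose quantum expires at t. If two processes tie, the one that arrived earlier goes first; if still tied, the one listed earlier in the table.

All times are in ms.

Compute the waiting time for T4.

Schedule: | T2 0-5 | T4 5-6 | T2 6-8 | T3 8-13 | T1 13-18 | T3 18-19 |
Completion: T1=18  T2=8  T3=19  T4=6
Turnaround (C−A): T1=11  T2=8  T3=13  T4=5
Waiting(T4) = turnaround − burst = 5 − 1 = 4

4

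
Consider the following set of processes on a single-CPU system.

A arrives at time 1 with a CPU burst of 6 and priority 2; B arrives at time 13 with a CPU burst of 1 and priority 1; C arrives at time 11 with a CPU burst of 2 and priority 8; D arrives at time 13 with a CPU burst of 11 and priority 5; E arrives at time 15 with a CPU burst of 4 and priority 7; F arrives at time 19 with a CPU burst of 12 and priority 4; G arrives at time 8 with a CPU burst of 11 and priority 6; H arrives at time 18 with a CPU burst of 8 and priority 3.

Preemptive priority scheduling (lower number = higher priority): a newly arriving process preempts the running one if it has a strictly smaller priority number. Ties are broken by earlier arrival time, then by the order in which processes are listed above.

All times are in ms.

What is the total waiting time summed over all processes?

Gantt: | idle 0-1 | A 1-7 | idle 7-8 | G 8-13 | B 13-14 | D 14-18 | H 18-26 | F 26-38 | D 38-45 | G 45-51 | E 51-55 | C 55-57 |
Completion: A=7  B=14  C=57  D=45  E=55  F=38  G=51  H=26
Turnaround (C−A): A=6  B=1  C=46  D=32  E=40  F=19  G=43  H=8
Waiting = turnaround − burst: A=0, B=0, C=44, D=21, E=36, F=7, G=32, H=0
Total waiting = 0 + 0 + 44 + 21 + 36 + 7 + 32 + 0 = 140

140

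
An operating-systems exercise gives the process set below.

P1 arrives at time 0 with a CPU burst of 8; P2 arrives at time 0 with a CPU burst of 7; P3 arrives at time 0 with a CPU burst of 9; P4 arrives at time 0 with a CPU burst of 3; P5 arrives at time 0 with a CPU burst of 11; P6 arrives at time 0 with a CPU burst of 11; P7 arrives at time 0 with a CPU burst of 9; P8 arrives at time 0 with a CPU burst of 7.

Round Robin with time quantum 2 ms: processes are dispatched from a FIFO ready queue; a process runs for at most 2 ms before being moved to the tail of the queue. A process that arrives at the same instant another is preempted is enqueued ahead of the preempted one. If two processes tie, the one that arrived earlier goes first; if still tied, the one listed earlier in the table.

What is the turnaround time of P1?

Schedule: | P1 0-2 | P2 2-4 | P3 4-6 | P4 6-8 | P5 8-10 | P6 10-12 | P7 12-14 | P8 14-16 | P1 16-18 | P2 18-20 | P3 20-22 | P4 22-23 | P5 23-25 | P6 25-27 | P7 27-29 | P8 29-31 | P1 31-33 | P2 33-35 | P3 35-37 | P5 37-39 | P6 39-41 | P7 41-43 | P8 43-45 | P1 45-47 | P2 47-48 | P3 48-50 | P5 50-52 | P6 52-54 | P7 54-56 | P8 56-57 | P3 57-58 | P5 58-60 | P6 60-62 | P7 62-63 | P5 63-64 | P6 64-65 |
Completion: P1=47  P2=48  P3=58  P4=23  P5=64  P6=65  P7=63  P8=57
Turnaround (C−A): P1=47  P2=48  P3=58  P4=23  P5=64  P6=65  P7=63  P8=57
Turnaround(P1) = completion − arrival = 47 − 0 = 47

47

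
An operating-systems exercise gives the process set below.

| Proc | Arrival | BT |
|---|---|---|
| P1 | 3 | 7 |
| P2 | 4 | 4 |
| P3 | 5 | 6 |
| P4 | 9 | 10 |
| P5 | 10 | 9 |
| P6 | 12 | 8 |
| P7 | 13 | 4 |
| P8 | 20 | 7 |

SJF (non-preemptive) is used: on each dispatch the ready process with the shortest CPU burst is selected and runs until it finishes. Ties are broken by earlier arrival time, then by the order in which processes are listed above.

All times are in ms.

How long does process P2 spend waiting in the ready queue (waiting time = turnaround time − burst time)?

6

Gantt: | idle 0-3 | P1 3-10 | P2 10-14 | P7 14-18 | P3 18-24 | P8 24-31 | P6 31-39 | P5 39-48 | P4 48-58 |
Completion: P1=10  P2=14  P3=24  P4=58  P5=48  P6=39  P7=18  P8=31
Waiting(P2) = turnaround − burst = 10 − 4 = 6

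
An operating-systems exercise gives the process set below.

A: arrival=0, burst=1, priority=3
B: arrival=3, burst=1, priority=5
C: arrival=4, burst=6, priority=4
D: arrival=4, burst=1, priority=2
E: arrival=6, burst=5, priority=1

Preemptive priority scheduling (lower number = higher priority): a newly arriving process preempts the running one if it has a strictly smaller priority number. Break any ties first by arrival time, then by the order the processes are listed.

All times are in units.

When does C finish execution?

16

Gantt: | A 0-1 | idle 1-3 | B 3-4 | D 4-5 | C 5-6 | E 6-11 | C 11-16 |
Completion: A=1  B=4  C=16  D=5  E=11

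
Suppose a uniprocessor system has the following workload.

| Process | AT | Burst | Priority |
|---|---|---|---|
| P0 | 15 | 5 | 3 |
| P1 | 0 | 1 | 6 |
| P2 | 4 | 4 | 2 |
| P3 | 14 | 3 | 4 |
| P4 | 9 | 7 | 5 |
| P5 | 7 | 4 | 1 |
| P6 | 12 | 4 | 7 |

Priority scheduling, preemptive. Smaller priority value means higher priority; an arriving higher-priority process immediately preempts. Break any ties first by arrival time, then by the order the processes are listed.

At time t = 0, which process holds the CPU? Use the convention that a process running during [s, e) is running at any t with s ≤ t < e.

P1

Timeline: | P1 0-1 | idle 1-4 | P2 4-7 | P5 7-11 | P2 11-12 | P4 12-14 | P3 14-15 | P0 15-20 | P3 20-22 | P4 22-27 | P6 27-31 |
Completion: P0=20  P1=1  P2=12  P3=22  P4=27  P5=11  P6=31
Turnaround (C−A): P0=5  P1=1  P2=8  P3=8  P4=18  P5=4  P6=19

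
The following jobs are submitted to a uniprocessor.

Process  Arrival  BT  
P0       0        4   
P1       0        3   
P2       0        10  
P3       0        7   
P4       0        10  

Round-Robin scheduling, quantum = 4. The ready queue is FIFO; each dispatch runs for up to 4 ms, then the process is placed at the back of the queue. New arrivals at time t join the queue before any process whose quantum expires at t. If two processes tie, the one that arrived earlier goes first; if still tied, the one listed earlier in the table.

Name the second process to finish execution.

Timeline: | P0 0-4 | P1 4-7 | P2 7-11 | P3 11-15 | P4 15-19 | P2 19-23 | P3 23-26 | P4 26-30 | P2 30-32 | P4 32-34 |
Completion: P0=4  P1=7  P2=32  P3=26  P4=34
Turnaround (C−A): P0=4  P1=7  P2=32  P3=26  P4=34
Finish order: P0 → P1 → P3 → P2 → P4

P1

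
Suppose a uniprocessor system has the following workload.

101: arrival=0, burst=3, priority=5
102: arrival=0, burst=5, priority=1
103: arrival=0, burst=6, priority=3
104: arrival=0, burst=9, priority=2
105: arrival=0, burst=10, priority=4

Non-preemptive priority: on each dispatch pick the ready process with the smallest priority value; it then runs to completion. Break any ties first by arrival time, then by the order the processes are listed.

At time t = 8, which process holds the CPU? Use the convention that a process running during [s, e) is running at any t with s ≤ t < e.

104

Schedule: | 102 0-5 | 104 5-14 | 103 14-20 | 105 20-30 | 101 30-33 |
Completion: 101=33  102=5  103=20  104=14  105=30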